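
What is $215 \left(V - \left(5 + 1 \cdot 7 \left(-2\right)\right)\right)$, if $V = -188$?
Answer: $-38485$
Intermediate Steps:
$215 \left(V - \left(5 + 1 \cdot 7 \left(-2\right)\right)\right) = 215 \left(-188 - \left(5 + 1 \cdot 7 \left(-2\right)\right)\right) = 215 \left(-188 - \left(5 + 7 \left(-2\right)\right)\right) = 215 \left(-188 - -9\right) = 215 \left(-188 + \left(-5 + 14\right)\right) = 215 \left(-188 + 9\right) = 215 \left(-179\right) = -38485$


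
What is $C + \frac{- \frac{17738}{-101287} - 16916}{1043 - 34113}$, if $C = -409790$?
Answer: $- \frac{686307462858973}{1674780545} \approx -4.0979 \cdot 10^{5}$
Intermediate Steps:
$C + \frac{- \frac{17738}{-101287} - 16916}{1043 - 34113} = -409790 + \frac{- \frac{17738}{-101287} - 16916}{1043 - 34113} = -409790 + \frac{\left(-17738\right) \left(- \frac{1}{101287}\right) - 16916}{-33070} = -409790 + \left(\frac{17738}{101287} - 16916\right) \left(- \frac{1}{33070}\right) = -409790 - - \frac{856676577}{1674780545} = -409790 + \frac{856676577}{1674780545} = - \frac{686307462858973}{1674780545}$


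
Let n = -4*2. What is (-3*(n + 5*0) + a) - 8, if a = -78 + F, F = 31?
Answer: -31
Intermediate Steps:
a = -47 (a = -78 + 31 = -47)
n = -8
(-3*(n + 5*0) + a) - 8 = (-3*(-8 + 5*0) - 47) - 8 = (-3*(-8 + 0) - 47) - 8 = (-3*(-8) - 47) - 8 = (24 - 47) - 8 = -23 - 8 = -31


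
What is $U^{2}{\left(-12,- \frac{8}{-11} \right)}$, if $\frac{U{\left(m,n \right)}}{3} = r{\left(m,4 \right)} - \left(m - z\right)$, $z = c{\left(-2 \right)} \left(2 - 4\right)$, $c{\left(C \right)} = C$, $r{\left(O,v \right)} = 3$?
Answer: $3249$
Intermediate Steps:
$z = 4$ ($z = - 2 \left(2 - 4\right) = \left(-2\right) \left(-2\right) = 4$)
$U{\left(m,n \right)} = 21 - 3 m$ ($U{\left(m,n \right)} = 3 \left(3 - \left(-4 + m\right)\right) = 3 \left(7 - m\right) = 21 - 3 m$)
$U^{2}{\left(-12,- \frac{8}{-11} \right)} = \left(21 - -36\right)^{2} = \left(21 + 36\right)^{2} = 57^{2} = 3249$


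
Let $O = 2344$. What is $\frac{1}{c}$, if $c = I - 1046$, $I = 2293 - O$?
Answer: $- \frac{1}{1097} \approx -0.00091158$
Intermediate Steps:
$I = -51$ ($I = 2293 - 2344 = -51$)
$c = -1097$ ($c = -51 - 1046 = -1097$)
$\frac{1}{c} = \frac{1}{-1097} = - \frac{1}{1097}$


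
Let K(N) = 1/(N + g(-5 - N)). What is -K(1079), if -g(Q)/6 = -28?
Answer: -1/1247 ≈ -0.00080192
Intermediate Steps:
g(Q) = 168 (g(Q) = -6*(-28) = 168)
K(N) = 1/(168 + N) (K(N) = 1/(N + 168) = 1/(168 + N))
-K(1079) = -1/(168 + 1079) = -1/1247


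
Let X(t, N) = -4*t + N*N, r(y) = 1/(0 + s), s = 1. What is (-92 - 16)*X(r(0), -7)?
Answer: -4860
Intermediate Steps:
r(y) = 1 (r(y) = 1/(0 + 1) = 1/1 = 1)
X(t, N) = N**2 - 4*t (X(t, N) = -4*t + N**2 = N**2 - 4*t)
(-92 - 16)*X(r(0), -7) = (-92 - 16)*((-7)**2 - 4*1) = -108*(49 - 4) = -108*45 = -4860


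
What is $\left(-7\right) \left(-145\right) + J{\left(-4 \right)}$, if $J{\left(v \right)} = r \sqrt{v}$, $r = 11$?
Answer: $1015 + 22 i \approx 1015.0 + 22.0 i$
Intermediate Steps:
$J{\left(v \right)} = 11 \sqrt{v}$
$\left(-7\right) \left(-145\right) + J{\left(-4 \right)} = \left(-7\right) \left(-145\right) + 11 \sqrt{-4} = 1015 + 11 \cdot 2 i = 1015 + 22 i$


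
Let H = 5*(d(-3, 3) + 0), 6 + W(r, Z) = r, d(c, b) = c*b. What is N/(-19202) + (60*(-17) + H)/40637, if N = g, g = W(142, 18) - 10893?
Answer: 416682079/780311674 ≈ 0.53399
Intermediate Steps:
d(c, b) = b*c
W(r, Z) = -6 + r
H = -45 (H = 5*(3*(-3) + 0) = 5*(-9 + 0) = 5*(-9) = -45)
g = -10757 (g = (-6 + 142) - 10893 = 136 - 10893 = -10757)
N = -10757
N/(-19202) + (60*(-17) + H)/40637 = -10757/(-19202) + (60*(-17) - 45)/40637 = -10757*(-1/19202) + (-1020 - 45)*(1/40637) = 10757/19202 - 1065*1/40637 = 10757/19202 - 1065/40637 = 416682079/780311674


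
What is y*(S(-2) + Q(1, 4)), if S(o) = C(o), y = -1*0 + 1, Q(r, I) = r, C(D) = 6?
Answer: 7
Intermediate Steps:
y = 1 (y = 0 + 1 = 1)
S(o) = 6
y*(S(-2) + Q(1, 4)) = 1*(6 + 1) = 1*7 = 7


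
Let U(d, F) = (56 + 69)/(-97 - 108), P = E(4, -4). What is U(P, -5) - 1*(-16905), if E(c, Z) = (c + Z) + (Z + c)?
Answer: 693080/41 ≈ 16904.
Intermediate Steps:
E(c, Z) = 2*Z + 2*c (E(c, Z) = (Z + c) + (Z + c) = 2*Z + 2*c)
P = 0 (P = 2*(-4) + 2*4 = -8 + 8 = 0)
U(d, F) = -25/41 (U(d, F) = 125/(-205) = 125*(-1/205) = -25/41)
U(P, -5) - 1*(-16905) = -25/41 - 1*(-16905) = -25/41 + 16905 = 693080/41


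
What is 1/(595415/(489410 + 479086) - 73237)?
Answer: -968496/70929146137 ≈ -1.3654e-5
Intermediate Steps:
1/(595415/(489410 + 479086) - 73237) = 1/(595415/968496 - 73237) = 1/(-70929146137/968496) = -968496/70929146137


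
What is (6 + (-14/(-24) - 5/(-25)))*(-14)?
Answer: -2849/30 ≈ -94.967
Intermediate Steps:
(6 + (-14/(-24) - 5/(-25)))*(-14) = (6 + (-14*(-1/24) - 5*(-1/25)))*(-14) = (6 + (7/12 + ⅕))*(-14) = (6 + 47/60)*(-14) = (407/60)*(-14) = -2849/30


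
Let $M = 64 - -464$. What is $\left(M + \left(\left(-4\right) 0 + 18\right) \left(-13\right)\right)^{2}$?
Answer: $86436$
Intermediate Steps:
$M = 528$ ($M = 64 + 464 = 528$)
$\left(M + \left(\left(-4\right) 0 + 18\right) \left(-13\right)\right)^{2} = \left(528 + \left(\left(-4\right) 0 + 18\right) \left(-13\right)\right)^{2} = \left(528 + \left(0 + 18\right) \left(-13\right)\right)^{2} = \left(528 + 18 \left(-13\right)\right)^{2} = \left(528 - 234\right)^{2} = 294^{2} = 86436$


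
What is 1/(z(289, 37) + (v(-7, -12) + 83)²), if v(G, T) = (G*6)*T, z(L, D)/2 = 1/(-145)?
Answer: 145/49962503 ≈ 2.9022e-6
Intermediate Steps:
z(L, D) = -2/145 (z(L, D) = 2/(-145) = 2*(-1/145) = -2/145)
v(G, T) = 6*G*T (v(G, T) = (6*G)*T = 6*G*T)
1/(z(289, 37) + (v(-7, -12) + 83)²) = 1/(-2/145 + (6*(-7)*(-12) + 83)²) = 1/(-2/145 + (504 + 83)²) = 1/(-2/145 + 587²) = 1/(-2/145 + 344569) = 1/(49962503/145) = 145/49962503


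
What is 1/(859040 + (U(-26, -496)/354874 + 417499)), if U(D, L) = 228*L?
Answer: 177437/226505193999 ≈ 7.8337e-7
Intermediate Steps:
1/(859040 + (U(-26, -496)/354874 + 417499)) = 1/(859040 + ((228*(-496))/354874 + 417499)) = 1/(859040 + (-113088*1/354874 + 417499)) = 1/(859040 + (-56544/177437 + 417499)) = 1/(859040 + 74079713519/177437) = 1/(226505193999/177437) = 177437/226505193999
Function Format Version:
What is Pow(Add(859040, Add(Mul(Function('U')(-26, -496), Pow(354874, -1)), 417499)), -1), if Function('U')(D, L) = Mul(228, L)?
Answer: Rational(177437, 226505193999) ≈ 7.8337e-7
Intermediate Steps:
Pow(Add(859040, Add(Mul(Function('U')(-26, -496), Pow(354874, -1)), 417499)), -1) = Pow(Add(859040, Add(Mul(Mul(228, -496), Pow(354874, -1)), 417499)), -1) = Pow(Add(859040, Add(Mul(-113088, Rational(1, 354874)), 417499)), -1) = Pow(Add(859040, Add(Rational(-56544, 177437), 417499)), -1) = Pow(Add(859040, Rational(74079713519, 177437)), -1) = Pow(Rational(226505193999, 177437), -1) = Rational(177437, 226505193999)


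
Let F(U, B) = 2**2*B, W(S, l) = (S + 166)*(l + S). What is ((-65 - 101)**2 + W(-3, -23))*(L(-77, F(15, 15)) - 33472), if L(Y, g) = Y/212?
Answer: -82733907919/106 ≈ -7.8051e+8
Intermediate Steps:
W(S, l) = (166 + S)*(S + l)
F(U, B) = 4*B
L(Y, g) = Y/212 (L(Y, g) = Y*(1/212) = Y/212)
((-65 - 101)**2 + W(-3, -23))*(L(-77, F(15, 15)) - 33472) = ((-65 - 101)**2 + ((-3)**2 + 166*(-3) + 166*(-23) - 3*(-23)))*((1/212)*(-77) - 33472) = ((-166)**2 + (9 - 498 - 3818 + 69))*(-77/212 - 33472) = (27556 - 4238)*(-7096141/212) = 23318*(-7096141/212) = -82733907919/106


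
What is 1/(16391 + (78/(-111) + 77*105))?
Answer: 37/905586 ≈ 4.0858e-5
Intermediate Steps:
1/(16391 + (78/(-111) + 77*105)) = 1/(16391 + (78*(-1/111) + 8085)) = 1/(16391 + (-26/37 + 8085)) = 1/(16391 + 299119/37) = 1/(905586/37) = 37/905586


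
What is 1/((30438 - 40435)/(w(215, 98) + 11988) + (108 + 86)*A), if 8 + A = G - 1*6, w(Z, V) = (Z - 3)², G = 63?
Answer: 56932/541185595 ≈ 0.00010520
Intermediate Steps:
w(Z, V) = (-3 + Z)²
A = 49 (A = -8 + (63 - 1*6) = -8 + (63 - 6) = -8 + 57 = 49)
1/((30438 - 40435)/(w(215, 98) + 11988) + (108 + 86)*A) = 1/((30438 - 40435)/((-3 + 215)² + 11988) + (108 + 86)*49) = 1/(-9997/(212² + 11988) + 194*49) = 1/(-9997/(44944 + 11988) + 9506) = 1/(-9997/56932 + 9506) = 1/(541185595/56932) = 56932/541185595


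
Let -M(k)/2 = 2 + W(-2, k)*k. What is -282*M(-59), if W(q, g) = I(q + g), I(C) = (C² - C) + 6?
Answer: -126048360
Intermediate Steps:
I(C) = 6 + C² - C
W(q, g) = 6 + (g + q)² - g - q (W(q, g) = 6 + (q + g)² - (q + g) = 6 + (g + q)² - (g + q) = 6 + (g + q)² + (-g - q) = 6 + (g + q)² - g - q)
M(k) = -4 - 2*k*(8 + (-2 + k)² - k) (M(k) = -2*(2 + (6 + (k - 2)² - k - 1*(-2))*k) = -2*(2 + (6 + (-2 + k)² - k + 2)*k) = -2*(2 + (8 + (-2 + k)² - k)*k) = -2*(2 + k*(8 + (-2 + k)² - k)) = -4 - 2*k*(8 + (-2 + k)² - k))
-282*M(-59) = -282*(-4 - 2*(-59)*(8 + (-2 - 59)² - 1*(-59))) = -282*(-4 - 2*(-59)*(8 + (-61)² + 59)) = -282*(-4 - 2*(-59)*(8 + 3721 + 59)) = -282*(-4 - 2*(-59)*3788) = -282*(-4 + 446984) = -282*446980 = -126048360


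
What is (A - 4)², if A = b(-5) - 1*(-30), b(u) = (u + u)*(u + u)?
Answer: 15876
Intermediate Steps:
b(u) = 4*u² (b(u) = (2*u)*(2*u) = 4*u²)
A = 130 (A = 4*(-5)² - 1*(-30) = 4*25 + 30 = 100 + 30 = 130)
(A - 4)² = (130 - 4)² = 126² = 15876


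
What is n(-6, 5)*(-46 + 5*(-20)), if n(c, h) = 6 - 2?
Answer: -584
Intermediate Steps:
n(c, h) = 4
n(-6, 5)*(-46 + 5*(-20)) = 4*(-46 + 5*(-20)) = 4*(-46 - 100) = 4*(-146) = -584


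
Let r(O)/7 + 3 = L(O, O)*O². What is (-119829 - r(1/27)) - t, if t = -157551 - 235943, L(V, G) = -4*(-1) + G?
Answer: 5386960775/19683 ≈ 2.7369e+5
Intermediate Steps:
L(V, G) = 4 + G
t = -393494
r(O) = -21 + 7*O²*(4 + O) (r(O) = -21 + 7*((4 + O)*O²) = -21 + 7*(O²*(4 + O)) = -21 + 7*O²*(4 + O))
(-119829 - r(1/27)) - t = (-119829 - (-21 + 7*(1/27)²*(4 + 1/27))) - 1*(-393494) = (-119829 - (-21 + 7*(1/27)²*(4 + 1/27))) + 393494 = (-119829 - (-21 + 7*(1/729)*(109/27))) + 393494 = (-119829 - (-21 + 763/19683)) + 393494 = (-119829 - 1*(-412580/19683)) + 393494 = (-119829 + 412580/19683) + 393494 = -2358181627/19683 + 393494 = 5386960775/19683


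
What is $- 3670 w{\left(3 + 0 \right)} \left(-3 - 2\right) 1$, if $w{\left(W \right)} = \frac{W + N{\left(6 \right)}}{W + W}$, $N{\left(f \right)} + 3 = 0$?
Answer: $0$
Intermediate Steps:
$N{\left(f \right)} = -3$ ($N{\left(f \right)} = -3 + 0 = -3$)
$w{\left(W \right)} = \frac{-3 + W}{2 W}$ ($w{\left(W \right)} = \frac{W - 3}{W + W} = \frac{-3 + W}{2 W}$)
$- 3670 w{\left(3 + 0 \right)} \left(-3 - 2\right) 1 = - 3670 \frac{-3 + \left(3 + 0\right)}{2 \left(3 + 0\right)} \left(-3 - 2\right) 1 = - 3670 \frac{-3 + 3}{2 \cdot 3} \left(-3 - 2\right) 1 = - 3670 \cdot \frac{1}{2} \cdot \frac{1}{3} \cdot 0 \left(-5\right) 1 = - 3670 \cdot 0 \left(-5\right) 1 = - 3670 \cdot 0 \cdot 1 = \left(-3670\right) 0 = 0$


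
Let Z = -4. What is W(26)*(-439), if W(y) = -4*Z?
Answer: -7024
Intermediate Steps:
W(y) = 16 (W(y) = -4*(-4) = 16)
W(26)*(-439) = 16*(-439) = -7024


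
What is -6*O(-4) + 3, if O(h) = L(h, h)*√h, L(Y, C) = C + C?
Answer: 3 + 96*I ≈ 3.0 + 96.0*I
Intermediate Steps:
L(Y, C) = 2*C
O(h) = 2*h^(3/2) (O(h) = (2*h)*√h = 2*h^(3/2))
-6*O(-4) + 3 = -12*(-4)^(3/2) + 3 = -12*(-8*I) + 3 = -(-96)*I + 3 = 96*I + 3 = 3 + 96*I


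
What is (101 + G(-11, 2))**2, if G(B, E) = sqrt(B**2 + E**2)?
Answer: 10326 + 1010*sqrt(5) ≈ 12584.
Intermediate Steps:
(101 + G(-11, 2))**2 = (101 + sqrt((-11)**2 + 2**2))**2 = (101 + sqrt(121 + 4))**2 = (101 + sqrt(125))**2 = (101 + 5*sqrt(5))**2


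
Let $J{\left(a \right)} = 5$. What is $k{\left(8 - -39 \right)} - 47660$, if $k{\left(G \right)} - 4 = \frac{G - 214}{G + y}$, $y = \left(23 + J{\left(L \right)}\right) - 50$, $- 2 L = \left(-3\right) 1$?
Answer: $- \frac{1191567}{25} \approx -47663.0$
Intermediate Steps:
$L = \frac{3}{2}$ ($L = - \frac{\left(-3\right) 1}{2} = \left(- \frac{1}{2}\right) \left(-3\right) = \frac{3}{2} \approx 1.5$)
$y = -22$ ($y = \left(23 + 5\right) - 50 = 28 - 50 = -22$)
$k{\left(G \right)} = 4 + \frac{-214 + G}{-22 + G}$ ($k{\left(G \right)} = 4 + \frac{G - 214}{G - 22} = 4 + \frac{-214 + G}{-22 + G}$)
$k{\left(8 - -39 \right)} - 47660 = \frac{-302 + 5 \left(8 - -39\right)}{-22 + \left(8 - -39\right)} - 47660 = \frac{-302 + 5 \left(8 + 39\right)}{-22 + \left(8 + 39\right)} - 47660 = \frac{-302 + 5 \cdot 47}{-22 + 47} - 47660 = \frac{-302 + 235}{25} - 47660 = \frac{1}{25} \left(-67\right) - 47660 = - \frac{67}{25} - 47660 = - \frac{1191567}{25}$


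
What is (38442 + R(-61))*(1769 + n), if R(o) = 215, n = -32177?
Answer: -1175482056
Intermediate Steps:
(38442 + R(-61))*(1769 + n) = (38442 + 215)*(1769 - 32177) = 38657*(-30408) = -1175482056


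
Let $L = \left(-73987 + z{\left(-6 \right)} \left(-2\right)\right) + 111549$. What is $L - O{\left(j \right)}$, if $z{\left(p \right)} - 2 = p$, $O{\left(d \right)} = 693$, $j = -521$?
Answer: $36877$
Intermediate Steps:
$z{\left(p \right)} = 2 + p$
$L = 37570$ ($L = \left(-73987 + \left(2 - 6\right) \left(-2\right)\right) + 111549 = \left(-73987 - -8\right) + 111549 = \left(-73987 + 8\right) + 111549 = -73979 + 111549 = 37570$)
$L - O{\left(j \right)} = 37570 - 693 = 36877$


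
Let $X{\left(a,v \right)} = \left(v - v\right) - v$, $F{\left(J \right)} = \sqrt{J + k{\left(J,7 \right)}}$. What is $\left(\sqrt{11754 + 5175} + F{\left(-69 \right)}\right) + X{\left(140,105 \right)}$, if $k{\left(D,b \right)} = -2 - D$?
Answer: $-105 + 9 \sqrt{209} + i \sqrt{2} \approx 25.111 + 1.4142 i$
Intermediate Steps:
$F{\left(J \right)} = i \sqrt{2}$ ($F{\left(J \right)} = \sqrt{J - \left(2 + J\right)} = \sqrt{-2} = i \sqrt{2}$)
$X{\left(a,v \right)} = - v$ ($X{\left(a,v \right)} = 0 - v = - v$)
$\left(\sqrt{11754 + 5175} + F{\left(-69 \right)}\right) + X{\left(140,105 \right)} = \left(\sqrt{11754 + 5175} + i \sqrt{2}\right) - 105 = \left(\sqrt{16929} + i \sqrt{2}\right) - 105 = \left(9 \sqrt{209} + i \sqrt{2}\right) - 105 = -105 + 9 \sqrt{209} + i \sqrt{2}$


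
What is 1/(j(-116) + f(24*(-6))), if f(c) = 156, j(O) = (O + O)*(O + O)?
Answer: 1/53980 ≈ 1.8525e-5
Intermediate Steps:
j(O) = 4*O² (j(O) = (2*O)*(2*O) = 4*O²)
1/(j(-116) + f(24*(-6))) = 1/(4*(-116)² + 156) = 1/(4*13456 + 156) = 1/(53824 + 156) = 1/53980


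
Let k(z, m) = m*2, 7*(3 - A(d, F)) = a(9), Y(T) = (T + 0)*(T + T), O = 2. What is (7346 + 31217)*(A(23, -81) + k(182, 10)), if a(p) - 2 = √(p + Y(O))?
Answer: 875931 - 5509*√17 ≈ 8.5322e+5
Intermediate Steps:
Y(T) = 2*T² (Y(T) = T*(2*T) = 2*T²)
a(p) = 2 + √(8 + p) (a(p) = 2 + √(p + 2*2²) = 2 + √(p + 2*4) = 2 + √(p + 8) = 2 + √(8 + p))
A(d, F) = 19/7 - √17/7 (A(d, F) = 3 - (2 + √(8 + 9))/7 = 3 - (2 + √17)/7 = 3 + (-2/7 - √17/7) = 19/7 - √17/7)
k(z, m) = 2*m
(7346 + 31217)*(A(23, -81) + k(182, 10)) = (7346 + 31217)*((19/7 - √17/7) + 2*10) = 38563*((19/7 - √17/7) + 20) = 38563*(159/7 - √17/7) = 875931 - 5509*√17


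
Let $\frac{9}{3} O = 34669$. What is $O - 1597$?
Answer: $\frac{29878}{3} \approx 9959.3$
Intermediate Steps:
$O = \frac{34669}{3}$ ($O = \frac{1}{3} \cdot 34669 = \frac{34669}{3} \approx 11556.0$)
$O - 1597 = \frac{34669}{3} - 1597 = \frac{29878}{3}$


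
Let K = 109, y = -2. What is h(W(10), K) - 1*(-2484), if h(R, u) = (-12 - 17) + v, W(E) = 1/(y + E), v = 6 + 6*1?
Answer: 2467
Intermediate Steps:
v = 12 (v = 6 + 6 = 12)
W(E) = 1/(-2 + E)
h(R, u) = -17 (h(R, u) = (-12 - 17) + 12 = -29 + 12 = -17)
h(W(10), K) - 1*(-2484) = -17 - 1*(-2484) = -17 + 2484 = 2467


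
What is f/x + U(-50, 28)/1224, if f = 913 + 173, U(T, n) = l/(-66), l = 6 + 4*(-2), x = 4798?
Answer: 21935255/96900408 ≈ 0.22637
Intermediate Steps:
l = -2 (l = 6 - 8 = -2)
U(T, n) = 1/33 (U(T, n) = -2/(-66) = -2*(-1/66) = 1/33)
f = 1086
f/x + U(-50, 28)/1224 = 1086/4798 + (1/33)/1224 = 1086*(1/4798) + (1/33)*(1/1224) = 543/2399 + 1/40392 = 21935255/96900408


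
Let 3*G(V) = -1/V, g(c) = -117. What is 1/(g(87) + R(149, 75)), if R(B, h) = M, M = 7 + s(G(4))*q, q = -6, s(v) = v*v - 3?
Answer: -24/2209 ≈ -0.010865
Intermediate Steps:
G(V) = -1/(3*V) (G(V) = (-1/V)/3 = -1/(3*V))
s(v) = -3 + v² (s(v) = v² - 3 = -3 + v²)
M = 599/24 (M = 7 + (-3 + (-⅓/4)²)*(-6) = 7 + (-3 + (-⅓*¼)²)*(-6) = 7 + (-3 + (-1/12)²)*(-6) = 7 + (-3 + 1/144)*(-6) = 7 - 431/144*(-6) = 7 + 431/24 = 599/24 ≈ 24.958)
R(B, h) = 599/24
1/(g(87) + R(149, 75)) = 1/(-117 + 599/24) = 1/(-2209/24) = -24/2209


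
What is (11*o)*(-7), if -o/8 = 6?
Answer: 3696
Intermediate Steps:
o = -48 (o = -8*6 = -48)
(11*o)*(-7) = (11*(-48))*(-7) = -528*(-7) = 3696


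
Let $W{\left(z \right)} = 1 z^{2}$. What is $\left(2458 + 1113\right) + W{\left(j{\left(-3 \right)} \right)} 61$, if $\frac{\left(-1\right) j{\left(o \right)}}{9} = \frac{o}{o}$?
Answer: $8512$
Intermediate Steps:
$j{\left(o \right)} = -9$ ($j{\left(o \right)} = - 9 \frac{o}{o} = \left(-9\right) 1 = -9$)
$W{\left(z \right)} = z^{2}$
$\left(2458 + 1113\right) + W{\left(j{\left(-3 \right)} \right)} 61 = \left(2458 + 1113\right) + \left(-9\right)^{2} \cdot 61 = 3571 + 81 \cdot 61 = 3571 + 4941 = 8512$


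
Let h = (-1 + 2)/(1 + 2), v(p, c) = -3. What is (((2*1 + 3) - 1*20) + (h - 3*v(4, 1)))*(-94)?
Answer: 1598/3 ≈ 532.67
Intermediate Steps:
h = ⅓ (h = 1/3 = 1*(⅓) = ⅓ ≈ 0.33333)
(((2*1 + 3) - 1*20) + (h - 3*v(4, 1)))*(-94) = (((2*1 + 3) - 1*20) + (⅓ - 3*(-3)))*(-94) = (((2 + 3) - 20) + (⅓ + 9))*(-94) = ((5 - 20) + 28/3)*(-94) = (-15 + 28/3)*(-94) = -17/3*(-94) = 1598/3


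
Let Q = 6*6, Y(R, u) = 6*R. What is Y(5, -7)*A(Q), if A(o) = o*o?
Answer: 38880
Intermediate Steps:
Q = 36
A(o) = o²
Y(5, -7)*A(Q) = (6*5)*36² = 30*1296 = 38880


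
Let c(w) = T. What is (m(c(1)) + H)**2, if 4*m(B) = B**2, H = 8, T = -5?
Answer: 3249/16 ≈ 203.06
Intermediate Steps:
c(w) = -5
m(B) = B**2/4
(m(c(1)) + H)**2 = ((1/4)*(-5)**2 + 8)**2 = ((1/4)*25 + 8)**2 = (25/4 + 8)**2 = (57/4)**2 = 3249/16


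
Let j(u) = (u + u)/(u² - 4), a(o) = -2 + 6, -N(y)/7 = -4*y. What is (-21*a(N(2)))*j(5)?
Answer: -40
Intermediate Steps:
N(y) = 28*y (N(y) = -(-28)*y = 28*y)
a(o) = 4
j(u) = 2*u/(-4 + u²) (j(u) = (2*u)/(-4 + u²) = 2*u/(-4 + u²))
(-21*a(N(2)))*j(5) = (-21*4)*(2*5/(-4 + 5²)) = -168*5/(-4 + 25) = -168*5/21 = -84*10/21 = -40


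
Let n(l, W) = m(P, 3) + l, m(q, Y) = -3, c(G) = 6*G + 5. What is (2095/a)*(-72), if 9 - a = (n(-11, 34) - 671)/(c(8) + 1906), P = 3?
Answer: -73873890/4579 ≈ -16133.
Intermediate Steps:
c(G) = 5 + 6*G
n(l, W) = -3 + l
a = 18316/1959 (a = 9 - ((-3 - 11) - 671)/((5 + 6*8) + 1906) = 9 - (-14 - 671)/((5 + 48) + 1906) = 9 - (-685)/(53 + 1906) = 9 - (-685)/1959 = 9 - 1*(-685/1959) = 9 + 685/1959 = 18316/1959 ≈ 9.3497)
(2095/a)*(-72) = (2095/(18316/1959))*(-72) = (2095*(1959/18316))*(-72) = (4104105/18316)*(-72) = -73873890/4579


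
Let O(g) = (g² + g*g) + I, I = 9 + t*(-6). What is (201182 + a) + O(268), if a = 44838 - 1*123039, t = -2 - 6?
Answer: 266686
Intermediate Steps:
t = -8
a = -78201 (a = 44838 - 123039 = -78201)
I = 57 (I = 9 - 8*(-6) = 9 + 48 = 57)
O(g) = 57 + 2*g² (O(g) = (g² + g*g) + 57 = (g² + g²) + 57 = 2*g² + 57 = 57 + 2*g²)
(201182 + a) + O(268) = (201182 - 78201) + (57 + 2*268²) = 122981 + (57 + 2*71824) = 122981 + (57 + 143648) = 122981 + 143705 = 266686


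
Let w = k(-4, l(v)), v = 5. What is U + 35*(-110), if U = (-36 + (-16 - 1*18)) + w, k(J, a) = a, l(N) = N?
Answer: -3915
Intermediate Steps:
w = 5
U = -65 (U = (-36 + (-16 - 1*18)) + 5 = (-36 + (-16 - 18)) + 5 = (-36 - 34) + 5 = -70 + 5 = -65)
U + 35*(-110) = -65 + 35*(-110) = -65 - 3850 = -3915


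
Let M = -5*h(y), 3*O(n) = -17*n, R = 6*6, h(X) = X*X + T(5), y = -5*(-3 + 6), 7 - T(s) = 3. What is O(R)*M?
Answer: 233580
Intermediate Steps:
T(s) = 4 (T(s) = 7 - 1*3 = 7 - 3 = 4)
y = -15 (y = -5*3 = -15)
h(X) = 4 + X² (h(X) = X*X + 4 = X² + 4 = 4 + X²)
R = 36
O(n) = -17*n/3 (O(n) = (-17*n)/3 = -17*n/3)
M = -1145 (M = -5*(4 + (-15)²) = -5*(4 + 225) = -5*229 = -1145)
O(R)*M = -17/3*36*(-1145) = -204*(-1145) = 233580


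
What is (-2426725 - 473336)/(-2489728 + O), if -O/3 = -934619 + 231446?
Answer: 2900061/380209 ≈ 7.6275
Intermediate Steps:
O = 2109519 (O = -3*(-934619 + 231446) = -3*(-703173) = 2109519)
(-2426725 - 473336)/(-2489728 + O) = (-2426725 - 473336)/(-2489728 + 2109519) = -2900061/(-380209) = -2900061*(-1/380209) = 2900061/380209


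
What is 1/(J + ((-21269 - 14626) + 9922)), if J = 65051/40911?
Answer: -40911/1062516352 ≈ -3.8504e-5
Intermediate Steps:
J = 65051/40911 (J = 65051*(1/40911) = 65051/40911 ≈ 1.5901)
1/(J + ((-21269 - 14626) + 9922)) = 1/(65051/40911 + ((-21269 - 14626) + 9922)) = 1/(65051/40911 + (-35895 + 9922)) = 1/(65051/40911 - 25973) = 1/(-1062516352/40911) = -40911/1062516352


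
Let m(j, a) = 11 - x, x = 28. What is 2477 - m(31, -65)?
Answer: 2494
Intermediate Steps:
m(j, a) = -17 (m(j, a) = 11 - 1*28 = 11 - 28 = -17)
2477 - m(31, -65) = 2477 - 1*(-17) = 2477 + 17 = 2494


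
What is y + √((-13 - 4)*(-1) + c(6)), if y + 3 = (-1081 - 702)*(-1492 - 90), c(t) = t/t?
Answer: 2820703 + 3*√2 ≈ 2.8207e+6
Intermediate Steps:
c(t) = 1
y = 2820703 (y = -3 + (-1081 - 702)*(-1492 - 90) = -3 - 1783*(-1582) = -3 + 2820706 = 2820703)
y + √((-13 - 4)*(-1) + c(6)) = 2820703 + √((-13 - 4)*(-1) + 1) = 2820703 + √(-17*(-1) + 1) = 2820703 + √(17 + 1) = 2820703 + √18 = 2820703 + 3*√2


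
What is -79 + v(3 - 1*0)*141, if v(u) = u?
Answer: 344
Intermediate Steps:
-79 + v(3 - 1*0)*141 = -79 + (3 - 1*0)*141 = -79 + (3 + 0)*141 = -79 + 3*141 = -79 + 423 = 344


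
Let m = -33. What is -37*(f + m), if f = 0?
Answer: 1221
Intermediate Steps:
-37*(f + m) = -37*(0 - 33) = -37*(-33) = 1221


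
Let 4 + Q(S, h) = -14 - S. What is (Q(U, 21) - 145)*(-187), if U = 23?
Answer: 34782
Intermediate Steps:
Q(S, h) = -18 - S (Q(S, h) = -4 + (-14 - S) = -18 - S)
(Q(U, 21) - 145)*(-187) = ((-18 - 1*23) - 145)*(-187) = ((-18 - 23) - 145)*(-187) = (-41 - 145)*(-187) = -186*(-187) = 34782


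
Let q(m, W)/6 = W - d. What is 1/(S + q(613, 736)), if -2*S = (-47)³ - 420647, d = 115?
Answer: 1/265961 ≈ 3.7599e-6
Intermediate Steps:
q(m, W) = -690 + 6*W (q(m, W) = 6*(W - 1*115) = 6*(W - 115) = 6*(-115 + W) = -690 + 6*W)
S = 262235 (S = -((-47)³ - 420647)/2 = -(-103823 - 420647)/2 = -½*(-524470) = 262235)
1/(S + q(613, 736)) = 1/(262235 + (-690 + 6*736)) = 1/(262235 + (-690 + 4416)) = 1/(262235 + 3726) = 1/265961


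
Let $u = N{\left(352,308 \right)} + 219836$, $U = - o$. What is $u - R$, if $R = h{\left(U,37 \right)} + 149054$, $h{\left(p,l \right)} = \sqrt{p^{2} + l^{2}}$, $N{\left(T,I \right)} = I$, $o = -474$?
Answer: $71090 - \sqrt{226045} \approx 70615.0$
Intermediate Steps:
$U = 474$ ($U = \left(-1\right) \left(-474\right) = 474$)
$h{\left(p,l \right)} = \sqrt{l^{2} + p^{2}}$
$u = 220144$ ($u = 308 + 219836 = 220144$)
$R = 149054 + \sqrt{226045}$ ($R = \sqrt{37^{2} + 474^{2}} + 149054 = \sqrt{1369 + 224676} + 149054 = \sqrt{226045} + 149054 = 149054 + \sqrt{226045} \approx 1.4953 \cdot 10^{5}$)
$u - R = 220144 - \left(149054 + \sqrt{226045}\right) = 71090 - \sqrt{226045}$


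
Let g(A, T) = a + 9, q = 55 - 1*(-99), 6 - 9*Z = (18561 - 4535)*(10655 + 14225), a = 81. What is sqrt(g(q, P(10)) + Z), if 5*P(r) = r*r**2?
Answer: 4*I*sqrt(21810379)/3 ≈ 6226.9*I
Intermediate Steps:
Z = -348966874/9 (Z = 2/3 - (18561 - 4535)*(10655 + 14225)/9 = 2/3 - 14026*24880/9 = 2/3 - 1/9*348966880 = 2/3 - 348966880/9 = -348966874/9 ≈ -3.8774e+7)
P(r) = r**3/5 (P(r) = (r*r**2)/5 = r**3/5)
q = 154 (q = 55 + 99 = 154)
g(A, T) = 90 (g(A, T) = 81 + 9 = 90)
sqrt(g(q, P(10)) + Z) = sqrt(90 - 348966874/9) = sqrt(-348966064/9) = 4*I*sqrt(21810379)/3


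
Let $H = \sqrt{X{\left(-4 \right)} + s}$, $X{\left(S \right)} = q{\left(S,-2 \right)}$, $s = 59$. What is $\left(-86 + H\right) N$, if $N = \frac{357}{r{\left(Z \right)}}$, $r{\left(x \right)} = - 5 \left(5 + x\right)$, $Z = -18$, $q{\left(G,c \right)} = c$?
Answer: $- \frac{30702}{65} + \frac{357 \sqrt{57}}{65} \approx -430.87$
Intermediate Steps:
$r{\left(x \right)} = -25 - 5 x$
$X{\left(S \right)} = -2$
$N = \frac{357}{65}$ ($N = \frac{357}{-25 - -90} = \frac{357}{-25 + 90} = \frac{357}{65} \approx 5.4923$)
$H = \sqrt{57}$ ($H = \sqrt{-2 + 59} = \sqrt{57} \approx 7.5498$)
$\left(-86 + H\right) N = \left(-86 + \sqrt{57}\right) \frac{357}{65} = - \frac{30702}{65} + \frac{357 \sqrt{57}}{65}$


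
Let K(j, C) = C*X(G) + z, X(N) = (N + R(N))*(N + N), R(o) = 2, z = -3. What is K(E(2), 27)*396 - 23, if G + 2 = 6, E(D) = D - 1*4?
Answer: 512005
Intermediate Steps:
E(D) = -4 + D (E(D) = D - 4 = -4 + D)
G = 4 (G = -2 + 6 = 4)
X(N) = 2*N*(2 + N) (X(N) = (N + 2)*(N + N) = (2 + N)*(2*N) = 2*N*(2 + N))
K(j, C) = -3 + 48*C (K(j, C) = C*(2*4*(2 + 4)) - 3 = C*(2*4*6) - 3 = C*48 - 3 = 48*C - 3 = -3 + 48*C)
K(E(2), 27)*396 - 23 = (-3 + 48*27)*396 - 23 = (-3 + 1296)*396 - 23 = 1293*396 - 23 = 512028 - 23 = 512005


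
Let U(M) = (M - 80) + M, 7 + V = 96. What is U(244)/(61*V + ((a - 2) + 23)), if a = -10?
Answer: 3/40 ≈ 0.075000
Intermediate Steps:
V = 89 (V = -7 + 96 = 89)
U(M) = -80 + 2*M (U(M) = (-80 + M) + M = -80 + 2*M)
U(244)/(61*V + ((a - 2) + 23)) = (-80 + 2*244)/(61*89 + ((-10 - 2) + 23)) = (-80 + 488)/(5429 + (-12 + 23)) = 408/(5429 + 11) = 408/5440 = 408*(1/5440) = 3/40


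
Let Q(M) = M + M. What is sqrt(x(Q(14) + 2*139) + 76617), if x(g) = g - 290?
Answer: sqrt(76633) ≈ 276.83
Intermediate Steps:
Q(M) = 2*M
x(g) = -290 + g
sqrt(x(Q(14) + 2*139) + 76617) = sqrt((-290 + (2*14 + 2*139)) + 76617) = sqrt((-290 + (28 + 278)) + 76617) = sqrt((-290 + 306) + 76617) = sqrt(16 + 76617) = sqrt(76633)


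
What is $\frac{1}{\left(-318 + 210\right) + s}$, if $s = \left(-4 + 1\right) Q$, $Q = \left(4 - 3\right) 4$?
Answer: $- \frac{1}{120} \approx -0.0083333$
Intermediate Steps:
$Q = 4$ ($Q = 1 \cdot 4 = 4$)
$s = -12$ ($s = \left(-4 + 1\right) 4 = \left(-3\right) 4 = -12$)
$\frac{1}{\left(-318 + 210\right) + s} = \frac{1}{\left(-318 + 210\right) - 12} = \frac{1}{-108 - 12} = \frac{1}{-120} = - \frac{1}{120}$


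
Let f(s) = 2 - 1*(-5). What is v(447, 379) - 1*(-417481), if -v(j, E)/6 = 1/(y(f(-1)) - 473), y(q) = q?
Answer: 97273076/233 ≈ 4.1748e+5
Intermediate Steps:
f(s) = 7 (f(s) = 2 + 5 = 7)
v(j, E) = 3/233 (v(j, E) = -6/(7 - 473) = -6/(-466) = -6*(-1/466) = 3/233)
v(447, 379) - 1*(-417481) = 3/233 - 1*(-417481) = 3/233 + 417481 = 97273076/233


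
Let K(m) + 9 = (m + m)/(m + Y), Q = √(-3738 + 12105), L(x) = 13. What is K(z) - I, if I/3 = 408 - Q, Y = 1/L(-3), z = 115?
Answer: -920789/748 + 3*√8367 ≈ -956.59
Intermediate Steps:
Q = √8367 ≈ 91.471
Y = 1/13 ≈ 0.076923
K(m) = -9 + 2*m/(1/13 + m) (K(m) = -9 + (m + m)/(m + 1/13) = -9 + (2*m)/(1/13 + m) = -9 + 2*m/(1/13 + m))
I = 1224 - 3*√8367 (I = 3*(408 - √8367) = 1224 - 3*√8367 ≈ 949.59)
K(z) - I = (-9 - 91*115)/(1 + 13*115) - (1224 - 3*√8367) = (-9 - 10465)/(1 + 1495) + (-1224 + 3*√8367) = -10474/1496 + (-1224 + 3*√8367) = (1/1496)*(-10474) + (-1224 + 3*√8367) = -5237/748 + (-1224 + 3*√8367) = -920789/748 + 3*√8367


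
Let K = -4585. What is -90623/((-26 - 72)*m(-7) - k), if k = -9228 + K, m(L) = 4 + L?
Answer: -90623/14107 ≈ -6.4240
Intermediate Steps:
k = -13813 (k = -9228 - 4585 = -13813)
-90623/((-26 - 72)*m(-7) - k) = -90623/((-26 - 72)*(4 - 7) - 1*(-13813)) = -90623/(-98*(-3) + 13813) = -90623/(294 + 13813) = -90623/14107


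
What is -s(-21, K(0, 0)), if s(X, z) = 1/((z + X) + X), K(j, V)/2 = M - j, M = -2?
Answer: 1/46 ≈ 0.021739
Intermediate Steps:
K(j, V) = -4 - 2*j (K(j, V) = 2*(-2 - j) = -4 - 2*j)
s(X, z) = 1/(z + 2*X) (s(X, z) = 1/((X + z) + X) = 1/(z + 2*X))
-s(-21, K(0, 0)) = -1/((-4 - 2*0) + 2*(-21)) = -1/((-4 + 0) - 42) = -1/(-4 - 42) = -1/(-46) = -1*(-1/46) = 1/46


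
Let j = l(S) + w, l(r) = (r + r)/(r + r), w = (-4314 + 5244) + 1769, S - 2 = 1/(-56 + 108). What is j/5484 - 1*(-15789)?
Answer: 7215798/457 ≈ 15790.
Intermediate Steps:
S = 105/52 (S = 2 + 1/(-56 + 108) = 2 + 1/52 = 105/52 ≈ 2.0192)
w = 2699 (w = 930 + 1769 = 2699)
l(r) = 1 (l(r) = (2*r)/((2*r)) = (2*r)*(1/(2*r)) = 1)
j = 2700 (j = 1 + 2699 = 2700)
j/5484 - 1*(-15789) = 2700/5484 - 1*(-15789) = 2700*(1/5484) + 15789 = 225/457 + 15789 = 7215798/457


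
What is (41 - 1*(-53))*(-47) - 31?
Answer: -4449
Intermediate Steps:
(41 - 1*(-53))*(-47) - 31 = (41 + 53)*(-47) - 31 = 94*(-47) - 31 = -4418 - 31 = -4449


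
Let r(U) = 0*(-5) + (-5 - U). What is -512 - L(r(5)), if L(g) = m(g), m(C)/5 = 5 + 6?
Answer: -567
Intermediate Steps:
r(U) = -5 - U (r(U) = 0 + (-5 - U) = -5 - U)
m(C) = 55 (m(C) = 5*(5 + 6) = 5*11 = 55)
L(g) = 55
-512 - L(r(5)) = -512 - 1*55 = -512 - 55 = -567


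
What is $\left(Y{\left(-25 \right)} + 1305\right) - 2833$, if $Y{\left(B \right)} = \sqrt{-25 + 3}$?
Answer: $-1528 + i \sqrt{22} \approx -1528.0 + 4.6904 i$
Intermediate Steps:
$Y{\left(B \right)} = i \sqrt{22}$ ($Y{\left(B \right)} = \sqrt{-22} = i \sqrt{22}$)
$\left(Y{\left(-25 \right)} + 1305\right) - 2833 = \left(i \sqrt{22} + 1305\right) - 2833 = \left(1305 + i \sqrt{22}\right) - 2833 = -1528 + i \sqrt{22}$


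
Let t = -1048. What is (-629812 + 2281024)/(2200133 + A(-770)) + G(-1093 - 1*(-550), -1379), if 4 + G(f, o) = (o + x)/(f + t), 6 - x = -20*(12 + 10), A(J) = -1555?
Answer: -4656699413/1748968799 ≈ -2.6625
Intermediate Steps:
x = 446 (x = 6 - (-20)*(12 + 10) = 6 - (-20)*22 = 6 - 1*(-440) = 6 + 440 = 446)
G(f, o) = -4 + (446 + o)/(-1048 + f) (G(f, o) = -4 + (o + 446)/(f - 1048) = -4 + (446 + o)/(-1048 + f))
(-629812 + 2281024)/(2200133 + A(-770)) + G(-1093 - 1*(-550), -1379) = (-629812 + 2281024)/(2200133 - 1555) + (4638 - 1379 - 4*(-1093 - 1*(-550)))/(-1048 + (-1093 - 1*(-550))) = 1651212/2198578 + (4638 - 1379 - 4*(-1093 + 550))/(-1048 + (-1093 + 550)) = 1651212*(1/2198578) + (4638 - 1379 - 4*(-543))/(-1048 - 543) = 825606/1099289 + (4638 - 1379 + 2172)/(-1591) = 825606/1099289 - 1/1591*5431 = 825606/1099289 - 5431/1591 = -4656699413/1748968799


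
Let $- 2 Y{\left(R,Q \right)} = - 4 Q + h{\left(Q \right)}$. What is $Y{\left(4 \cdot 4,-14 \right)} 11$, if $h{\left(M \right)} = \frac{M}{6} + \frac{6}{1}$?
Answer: $- \frac{1969}{6} \approx -328.17$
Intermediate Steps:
$h{\left(M \right)} = 6 + \frac{M}{6}$ ($h{\left(M \right)} = M \frac{1}{6} + 6 \cdot 1 = \frac{M}{6} + 6 = 6 + \frac{M}{6}$)
$Y{\left(R,Q \right)} = -3 + \frac{23 Q}{12}$ ($Y{\left(R,Q \right)} = - \frac{- 4 Q + \left(6 + \frac{Q}{6}\right)}{2} = - \frac{6 - \frac{23 Q}{6}}{2} = -3 + \frac{23 Q}{12}$)
$Y{\left(4 \cdot 4,-14 \right)} 11 = \left(-3 + \frac{23}{12} \left(-14\right)\right) 11 = \left(-3 - \frac{161}{6}\right) 11 = \left(- \frac{179}{6}\right) 11 = - \frac{1969}{6}$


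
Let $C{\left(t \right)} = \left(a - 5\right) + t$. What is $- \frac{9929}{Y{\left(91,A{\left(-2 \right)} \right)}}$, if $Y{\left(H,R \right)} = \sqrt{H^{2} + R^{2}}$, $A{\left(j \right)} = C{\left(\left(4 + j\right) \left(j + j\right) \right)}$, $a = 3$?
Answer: $- \frac{9929 \sqrt{29}}{493} \approx -108.46$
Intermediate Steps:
$C{\left(t \right)} = -2 + t$ ($C{\left(t \right)} = \left(3 - 5\right) + t = -2 + t$)
$A{\left(j \right)} = -2 + 2 j \left(4 + j\right)$ ($A{\left(j \right)} = -2 + \left(4 + j\right) \left(j + j\right) = -2 + \left(4 + j\right) 2 j = -2 + 2 j \left(4 + j\right)$)
$- \frac{9929}{Y{\left(91,A{\left(-2 \right)} \right)}} = - \frac{9929}{\sqrt{91^{2} + \left(-2 + 2 \left(-2\right) \left(4 - 2\right)\right)^{2}}} = - \frac{9929}{\sqrt{8281 + \left(-2 + 2 \left(-2\right) 2\right)^{2}}} = - \frac{9929}{\sqrt{8281 + \left(-2 - 8\right)^{2}}} = - \frac{9929}{\sqrt{8281 + \left(-10\right)^{2}}} = - \frac{9929}{\sqrt{8281 + 100}} = - \frac{9929}{\sqrt{8381}} = - \frac{9929}{17 \sqrt{29}} = - 9929 \frac{\sqrt{29}}{493} = - \frac{9929 \sqrt{29}}{493}$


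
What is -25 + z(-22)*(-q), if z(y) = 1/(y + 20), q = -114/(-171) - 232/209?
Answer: -15814/627 ≈ -25.222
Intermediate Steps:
q = -278/627 (q = -114*(-1/171) - 232*1/209 = ⅔ - 232/209 = -278/627 ≈ -0.44338)
z(y) = 1/(20 + y)
-25 + z(-22)*(-q) = -25 + (-1*(-278/627))/(20 - 22) = -25 + (278/627)/(-2) = -25 - ½*278/627 = -25 - 139/627 = -15814/627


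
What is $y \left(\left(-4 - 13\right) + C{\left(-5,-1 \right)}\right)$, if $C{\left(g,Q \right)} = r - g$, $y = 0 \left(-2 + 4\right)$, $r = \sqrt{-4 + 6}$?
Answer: $0$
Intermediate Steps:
$r = \sqrt{2} \approx 1.4142$
$y = 0$ ($y = 0 \cdot 2 = 0$)
$C{\left(g,Q \right)} = \sqrt{2} - g$
$y \left(\left(-4 - 13\right) + C{\left(-5,-1 \right)}\right) = 0 \left(\left(-4 - 13\right) + \left(\sqrt{2} - -5\right)\right) = 0 \left(\left(-4 - 13\right) + \left(\sqrt{2} + 5\right)\right) = 0 \left(-17 + \left(5 + \sqrt{2}\right)\right) = 0 \left(-12 + \sqrt{2}\right) = 0$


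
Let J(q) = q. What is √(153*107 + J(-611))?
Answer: 4*√985 ≈ 125.54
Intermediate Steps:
√(153*107 + J(-611)) = √(153*107 - 611) = √(16371 - 611) = √15760 = 4*√985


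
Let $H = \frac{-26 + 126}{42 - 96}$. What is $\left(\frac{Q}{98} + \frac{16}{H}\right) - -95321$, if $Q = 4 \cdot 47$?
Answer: $\frac{116759991}{1225} \approx 95314.0$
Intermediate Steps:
$Q = 188$
$H = - \frac{50}{27}$ ($H = \frac{100}{-54} = 100 \left(- \frac{1}{54}\right) = - \frac{50}{27} \approx -1.8519$)
$\left(\frac{Q}{98} + \frac{16}{H}\right) - -95321 = \left(\frac{188}{98} + \frac{16}{- \frac{50}{27}}\right) - -95321 = \left(188 \cdot \frac{1}{98} + 16 \left(- \frac{27}{50}\right)\right) + 95321 = \left(\frac{94}{49} - \frac{216}{25}\right) + 95321 = - \frac{8234}{1225} + 95321 = \frac{116759991}{1225}$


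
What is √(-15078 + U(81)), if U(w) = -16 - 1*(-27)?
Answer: I*√15067 ≈ 122.75*I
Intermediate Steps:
U(w) = 11 (U(w) = -16 + 27 = 11)
√(-15078 + U(81)) = √(-15078 + 11) = √(-15067) = I*√15067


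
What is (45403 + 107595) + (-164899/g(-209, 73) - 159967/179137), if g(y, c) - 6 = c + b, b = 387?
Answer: 12742328813531/83477842 ≈ 1.5264e+5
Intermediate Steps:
g(y, c) = 393 + c (g(y, c) = 6 + (c + 387) = 6 + (387 + c) = 393 + c)
(45403 + 107595) + (-164899/g(-209, 73) - 159967/179137) = (45403 + 107595) + (-164899/(393 + 73) - 159967/179137) = 152998 + (-164899/466 - 159967*1/179137) = 152998 + (-164899*1/466 - 159967/179137) = 152998 + (-164899/466 - 159967/179137) = 152998 - 29614056785/83477842 = 12742328813531/83477842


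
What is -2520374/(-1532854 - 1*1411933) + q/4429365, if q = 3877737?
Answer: 7527588629843/4347845490085 ≈ 1.7313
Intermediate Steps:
-2520374/(-1532854 - 1*1411933) + q/4429365 = -2520374/(-1532854 - 1*1411933) + 3877737/4429365 = -2520374/(-1532854 - 1411933) + 3877737*(1/4429365) = -2520374/(-2944787) + 1292579/1476455 = -2520374*(-1/2944787) + 1292579/1476455 = 2520374/2944787 + 1292579/1476455 = 7527588629843/4347845490085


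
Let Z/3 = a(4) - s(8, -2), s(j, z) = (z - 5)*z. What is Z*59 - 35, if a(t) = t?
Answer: -1805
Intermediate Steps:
s(j, z) = z*(-5 + z) (s(j, z) = (-5 + z)*z = z*(-5 + z))
Z = -30 (Z = 3*(4 - (-2)*(-5 - 2)) = 3*(4 - (-2)*(-7)) = 3*(4 - 1*14) = 3*(4 - 14) = 3*(-10) = -30)
Z*59 - 35 = -30*59 - 35 = -1770 - 35 = -1805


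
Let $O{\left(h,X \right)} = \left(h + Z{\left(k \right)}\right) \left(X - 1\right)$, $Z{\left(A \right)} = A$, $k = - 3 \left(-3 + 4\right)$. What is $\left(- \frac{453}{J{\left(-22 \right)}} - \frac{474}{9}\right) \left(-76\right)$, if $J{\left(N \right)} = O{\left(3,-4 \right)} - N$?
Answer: $\frac{183730}{33} \approx 5567.6$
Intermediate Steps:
$k = -3$ ($k = \left(-3\right) 1 = -3$)
$O{\left(h,X \right)} = \left(-1 + X\right) \left(-3 + h\right)$ ($O{\left(h,X \right)} = \left(h - 3\right) \left(X - 1\right) = \left(-3 + h\right) \left(-1 + X\right) = \left(-1 + X\right) \left(-3 + h\right)$)
$J{\left(N \right)} = - N$ ($J{\left(N \right)} = \left(3 - 3 - -12 - 12\right) - N = \left(3 - 3 + 12 - 12\right) - N = 0 - N = - N$)
$\left(- \frac{453}{J{\left(-22 \right)}} - \frac{474}{9}\right) \left(-76\right) = \left(- \frac{453}{\left(-1\right) \left(-22\right)} - \frac{474}{9}\right) \left(-76\right) = \left(- \frac{453}{22} - \frac{158}{3}\right) \left(-76\right) = \left(- \frac{4835}{66}\right) \left(-76\right) = \frac{183730}{33}$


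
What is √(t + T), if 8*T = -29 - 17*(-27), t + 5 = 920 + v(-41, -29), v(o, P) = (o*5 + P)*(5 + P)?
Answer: √26339/2 ≈ 81.146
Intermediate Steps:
v(o, P) = (5 + P)*(P + 5*o) (v(o, P) = (5*o + P)*(5 + P) = (P + 5*o)*(5 + P) = (5 + P)*(P + 5*o))
t = 6531 (t = -5 + (920 + ((-29)² + 5*(-29) + 25*(-41) + 5*(-29)*(-41))) = -5 + (920 + (841 - 145 - 1025 + 5945)) = -5 + (920 + 5616) = -5 + 6536 = 6531)
T = 215/4 (T = (-29 - 17*(-27))/8 = (-29 + 459)/8 = (⅛)*430 = 215/4 ≈ 53.750)
√(t + T) = √(6531 + 215/4) = √(26339/4) = √26339/2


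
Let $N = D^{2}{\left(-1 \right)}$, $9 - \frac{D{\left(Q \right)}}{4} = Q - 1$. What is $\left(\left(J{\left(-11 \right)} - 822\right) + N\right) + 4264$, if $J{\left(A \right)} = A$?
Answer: $5367$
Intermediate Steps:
$D{\left(Q \right)} = 40 - 4 Q$ ($D{\left(Q \right)} = 36 - 4 \left(Q - 1\right) = 36 - 4 \left(-1 + Q\right) = 36 - \left(-4 + 4 Q\right) = 40 - 4 Q$)
$N = 1936$ ($N = \left(40 - -4\right)^{2} = \left(40 + 4\right)^{2} = 44^{2} = 1936$)
$\left(\left(J{\left(-11 \right)} - 822\right) + N\right) + 4264 = \left(\left(-11 - 822\right) + 1936\right) + 4264 = \left(-833 + 1936\right) + 4264 = 1103 + 4264 = 5367$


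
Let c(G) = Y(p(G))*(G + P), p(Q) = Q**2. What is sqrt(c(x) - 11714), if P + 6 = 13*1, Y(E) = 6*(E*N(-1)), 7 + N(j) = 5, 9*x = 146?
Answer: I*sqrt(62000034)/27 ≈ 291.63*I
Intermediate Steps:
x = 146/9 (x = (1/9)*146 = 146/9 ≈ 16.222)
N(j) = -2 (N(j) = -7 + 5 = -2)
Y(E) = -12*E (Y(E) = 6*(E*(-2)) = 6*(-2*E) = -12*E)
P = 7 (P = -6 + 13*1 = -6 + 13 = 7)
c(G) = -12*G**2*(7 + G) (c(G) = (-12*G**2)*(G + 7) = (-12*G**2)*(7 + G) = -12*G**2*(7 + G))
sqrt(c(x) - 11714) = sqrt(12*(146/9)**2*(-7 - 1*146/9) - 11714) = sqrt(12*(21316/81)*(-7 - 146/9) - 11714) = sqrt(12*(21316/81)*(-209/9) - 11714) = sqrt(-17820176/243 - 11714) = sqrt(-20666678/243) = I*sqrt(62000034)/27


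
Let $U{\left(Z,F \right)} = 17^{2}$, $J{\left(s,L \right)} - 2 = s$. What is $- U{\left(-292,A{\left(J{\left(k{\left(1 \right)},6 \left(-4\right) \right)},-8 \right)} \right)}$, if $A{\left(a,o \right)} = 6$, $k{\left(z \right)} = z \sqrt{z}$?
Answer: $-289$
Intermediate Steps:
$k{\left(z \right)} = z^{\frac{3}{2}}$
$J{\left(s,L \right)} = 2 + s$
$U{\left(Z,F \right)} = 289$
$- U{\left(-292,A{\left(J{\left(k{\left(1 \right)},6 \left(-4\right) \right)},-8 \right)} \right)} = \left(-1\right) 289 = -289$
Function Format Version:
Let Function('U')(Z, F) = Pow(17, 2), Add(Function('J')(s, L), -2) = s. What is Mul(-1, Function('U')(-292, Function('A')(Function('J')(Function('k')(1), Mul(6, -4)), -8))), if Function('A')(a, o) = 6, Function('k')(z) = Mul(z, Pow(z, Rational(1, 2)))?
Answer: -289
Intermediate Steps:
Function('k')(z) = Pow(z, Rational(3, 2))
Function('J')(s, L) = Add(2, s)
Function('U')(Z, F) = 289
Mul(-1, Function('U')(-292, Function('A')(Function('J')(Function('k')(1), Mul(6, -4)), -8))) = Mul(-1, 289) = -289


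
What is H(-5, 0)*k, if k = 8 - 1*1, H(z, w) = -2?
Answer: -14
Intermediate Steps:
k = 7 (k = 8 - 1 = 7)
H(-5, 0)*k = -2*7 = -14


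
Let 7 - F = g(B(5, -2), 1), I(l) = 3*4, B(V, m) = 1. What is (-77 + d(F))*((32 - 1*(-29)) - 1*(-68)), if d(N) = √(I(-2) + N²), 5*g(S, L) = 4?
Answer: -9933 + 129*√1261/5 ≈ -9016.8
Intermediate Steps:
I(l) = 12
g(S, L) = ⅘ (g(S, L) = (⅕)*4 = ⅘)
F = 31/5 (F = 7 - 1*⅘ = 7 - ⅘ = 31/5 ≈ 6.2000)
d(N) = √(12 + N²)
(-77 + d(F))*((32 - 1*(-29)) - 1*(-68)) = (-77 + √(12 + (31/5)²))*((32 - 1*(-29)) - 1*(-68)) = (-77 + √(12 + 961/25))*((32 + 29) + 68) = (-77 + √(1261/25))*(61 + 68) = (-77 + √1261/5)*129 = -9933 + 129*√1261/5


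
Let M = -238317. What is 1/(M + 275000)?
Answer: 1/36683 ≈ 2.7261e-5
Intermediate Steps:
1/(M + 275000) = 1/(-238317 + 275000) = 1/36683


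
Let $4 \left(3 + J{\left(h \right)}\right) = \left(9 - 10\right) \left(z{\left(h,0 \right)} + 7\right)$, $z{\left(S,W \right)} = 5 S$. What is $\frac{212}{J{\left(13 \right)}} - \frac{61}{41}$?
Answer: $- \frac{9973}{861} \approx -11.583$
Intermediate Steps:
$J{\left(h \right)} = - \frac{19}{4} - \frac{5 h}{4}$ ($J{\left(h \right)} = -3 + \frac{\left(9 - 10\right) \left(5 h + 7\right)}{4} = -3 + \frac{\left(-1\right) \left(7 + 5 h\right)}{4} = -3 + \frac{-7 - 5 h}{4} = -3 - \left(\frac{7}{4} + \frac{5 h}{4}\right) = - \frac{19}{4} - \frac{5 h}{4}$)
$\frac{212}{J{\left(13 \right)}} - \frac{61}{41} = \frac{212}{- \frac{19}{4} - \frac{65}{4}} - \frac{61}{41} = \frac{212}{-21} - \frac{61}{41} = 212 \left(- \frac{1}{21}\right) - \frac{61}{41} = - \frac{212}{21} - \frac{61}{41} = - \frac{9973}{861}$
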